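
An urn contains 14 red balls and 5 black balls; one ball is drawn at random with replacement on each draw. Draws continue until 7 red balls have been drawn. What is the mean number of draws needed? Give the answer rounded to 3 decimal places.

9.500

Y = total draws until the seventh success; negative binomial with r=7, p=0.736842.
E[Y] = r / p = 7 / 0.736842 = 9.50000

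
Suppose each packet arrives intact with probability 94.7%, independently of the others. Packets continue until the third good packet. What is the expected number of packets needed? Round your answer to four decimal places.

3.1679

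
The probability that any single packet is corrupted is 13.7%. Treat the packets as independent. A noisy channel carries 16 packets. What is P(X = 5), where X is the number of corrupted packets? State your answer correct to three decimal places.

0.042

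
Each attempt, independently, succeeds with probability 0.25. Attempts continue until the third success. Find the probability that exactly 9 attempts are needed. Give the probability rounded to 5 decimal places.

Y = trial on which the third success occurs; negative binomial, r=3, p=0.25.
P(Y=9) = C(8,2) · p^3 · (1−p)^6
= 28 · 0.015625 · 0.17798 = 0.0778656

0.07787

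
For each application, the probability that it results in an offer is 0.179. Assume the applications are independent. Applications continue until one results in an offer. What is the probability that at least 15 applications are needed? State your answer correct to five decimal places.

Y = number of applications to the first success; geometric, p = 0.179.
P(Y > 14) = P(first 14 all fail) = (1−p)^14 = 0.0632127

0.06321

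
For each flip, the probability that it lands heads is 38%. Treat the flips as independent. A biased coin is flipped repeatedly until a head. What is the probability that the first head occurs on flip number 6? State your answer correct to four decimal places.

0.0348

Geometric (trials to first success), p = 0.38.
P(Y = 6) = (1−p)^5 · p = 0.091613 · 0.38 = 0.034813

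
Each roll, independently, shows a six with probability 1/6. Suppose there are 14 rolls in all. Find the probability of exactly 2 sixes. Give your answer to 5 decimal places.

X ~ Binomial(n=14, p=0.166667).
P(X=2) = C(14,2) · p^2 · (1−p)^12
= 91 · 0.027778 · 0.11216 = 0.2835071

0.28351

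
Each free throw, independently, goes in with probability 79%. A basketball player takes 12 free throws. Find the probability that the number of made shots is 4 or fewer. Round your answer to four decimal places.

X ~ Binomial(12, 0.79); P(X ≤ 4) = Σ C(12,k) p^k (1−p)^(12−k) over k:
  k=0: C(12,0)·0.79^0·0.21^12 = 0.000000
  k=1: C(12,1)·0.79^1·0.21^11 = 0.000000
  k=2: C(12,2)·0.79^2·0.21^10 = 0.000007
  k=3: C(12,3)·0.79^3·0.21^9 = 0.000086
  k=4: C(12,4)·0.79^4·0.21^8 = 0.000729
Total = 0.000823

0.0008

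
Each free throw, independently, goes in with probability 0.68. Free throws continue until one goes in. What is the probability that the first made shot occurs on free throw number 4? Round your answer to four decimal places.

0.0223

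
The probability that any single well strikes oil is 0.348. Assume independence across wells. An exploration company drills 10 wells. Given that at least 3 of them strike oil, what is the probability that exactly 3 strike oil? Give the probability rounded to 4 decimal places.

0.3451

X ~ Binomial(10, 0.348). Want P(X=3 | X≥3) = P(X=3) / P(X≥3).
P(X=3) = C(10,3)·0.348^3·0.652^7 = 0.253310
P(X≥3) = 1 − 0.013883 − 0.074098 − 0.177972 = 0.734047
Ratio = 0.253310 / 0.734047 = 0.345087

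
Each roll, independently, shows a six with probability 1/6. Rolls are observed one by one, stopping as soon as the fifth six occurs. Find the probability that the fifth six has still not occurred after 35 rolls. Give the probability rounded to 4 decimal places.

0.2843

Needing more than 35 rolls ⇔ fewer than 5 successes in the first 35. With X ~ Binomial(35, 0.166667), P(Y > 35) = P(X ≤ 4).
  k=0: C(35,0)·0.166667^0·0.833333^35 = 0.001693
  k=1: C(35,1)·0.166667^1·0.833333^34 = 0.011851
  k=2: C(35,2)·0.166667^2·0.833333^33 = 0.040293
  k=3: C(35,3)·0.166667^3·0.833333^32 = 0.088645
  k=4: C(35,4)·0.166667^4·0.833333^31 = 0.141833
P(X ≤ 4) = 0.284315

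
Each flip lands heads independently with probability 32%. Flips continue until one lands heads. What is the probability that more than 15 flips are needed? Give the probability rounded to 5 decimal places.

Y = number of flips to the first success; geometric, p = 0.32.
P(Y > 15) = P(first 15 all fail) = (1−p)^15 = 0.0030735

0.00307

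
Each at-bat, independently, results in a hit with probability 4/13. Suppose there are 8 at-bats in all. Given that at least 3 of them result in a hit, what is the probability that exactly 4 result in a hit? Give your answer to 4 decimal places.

X ~ Binomial(8, 0.307692). Want P(X=4 | X≥3) = P(X=4) / P(X≥3).
P(X=4) = C(8,4)·0.307692^4·0.692308^4 = 0.144132
P(X≥3) = 1 − 0.052771 − 0.187629 − 0.291868 = 0.467732
Ratio = 0.144132 / 0.467732 = 0.308151

0.3082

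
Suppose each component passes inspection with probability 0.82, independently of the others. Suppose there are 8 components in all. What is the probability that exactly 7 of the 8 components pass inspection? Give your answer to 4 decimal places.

0.3590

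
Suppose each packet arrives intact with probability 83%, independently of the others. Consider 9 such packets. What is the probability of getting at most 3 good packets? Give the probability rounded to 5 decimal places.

X ~ Binomial(9, 0.83); P(X ≤ 3) = Σ C(9,k) p^k (1−p)^(9−k) over k:
  k=0: C(9,0)·0.83^0·0.17^9 = 0.0000001
  k=1: C(9,1)·0.83^1·0.17^8 = 0.0000052
  k=2: C(9,2)·0.83^2·0.17^7 = 0.0001018
  k=3: C(9,3)·0.83^3·0.17^6 = 0.0011593
Total = 0.0012664

0.00127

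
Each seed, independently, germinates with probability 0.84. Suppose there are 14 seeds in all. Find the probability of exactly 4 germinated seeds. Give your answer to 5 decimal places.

X ~ Binomial(n=14, p=0.84).
P(X=4) = C(14,4) · p^4 · (1−p)^10
= 1001 · 0.49787 · 1.0995e-08 = 0.0000055

0.00001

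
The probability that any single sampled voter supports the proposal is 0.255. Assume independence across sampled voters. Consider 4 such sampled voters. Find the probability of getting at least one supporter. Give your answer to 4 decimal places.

0.6919

P(at least one) = 1 − P(none) = 1 − (1 − 0.255)^4
= 1 − 0.308053 = 0.691947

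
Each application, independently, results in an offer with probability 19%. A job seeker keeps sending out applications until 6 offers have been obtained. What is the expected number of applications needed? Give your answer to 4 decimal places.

Y = total applications until the sixth success; negative binomial with r=6, p=0.19.
E[Y] = r / p = 6 / 0.19 = 31.578947

31.5789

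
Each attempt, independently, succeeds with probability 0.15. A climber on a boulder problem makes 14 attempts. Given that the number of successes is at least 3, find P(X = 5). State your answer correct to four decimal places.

0.1000

X ~ Binomial(14, 0.15). Want P(X=5 | X≥3) = P(X=5) / P(X≥3).
P(X=5) = C(14,5)·0.15^5·0.85^9 = 0.035212
P(X≥3) = 1 − 0.102770 − 0.253902 − 0.291240 = 0.352089
Ratio = 0.035212 / 0.352089 = 0.100009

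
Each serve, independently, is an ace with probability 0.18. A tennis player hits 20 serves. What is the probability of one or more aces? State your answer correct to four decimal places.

0.9811

P(at least one) = 1 − P(none) = 1 − (1 − 0.18)^20
= 1 − 0.018892 = 0.981108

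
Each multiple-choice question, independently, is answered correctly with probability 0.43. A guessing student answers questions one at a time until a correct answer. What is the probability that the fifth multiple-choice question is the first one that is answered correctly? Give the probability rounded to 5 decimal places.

Geometric (trials to first success), p = 0.43.
P(Y = 5) = (1−p)^4 · p = 0.10556 · 0.43 = 0.0453908

0.04539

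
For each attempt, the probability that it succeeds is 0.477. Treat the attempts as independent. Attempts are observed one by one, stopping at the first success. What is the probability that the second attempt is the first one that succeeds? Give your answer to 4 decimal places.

Geometric (trials to first success), p = 0.477.
P(Y = 2) = (1−p)^1 · p = 0.523 · 0.477 = 0.249471

0.2495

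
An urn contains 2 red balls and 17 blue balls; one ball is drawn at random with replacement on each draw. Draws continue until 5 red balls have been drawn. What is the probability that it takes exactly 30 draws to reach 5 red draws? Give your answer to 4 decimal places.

0.0190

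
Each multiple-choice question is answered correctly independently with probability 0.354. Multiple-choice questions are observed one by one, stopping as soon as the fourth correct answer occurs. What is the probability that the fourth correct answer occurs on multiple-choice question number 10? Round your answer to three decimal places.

0.096

Y = trial on which the fourth success occurs; negative binomial, r=4, p=0.354.
P(Y=10) = C(9,3) · p^4 · (1−p)^6
= 84 · 0.015704 · 0.072677 = 0.09587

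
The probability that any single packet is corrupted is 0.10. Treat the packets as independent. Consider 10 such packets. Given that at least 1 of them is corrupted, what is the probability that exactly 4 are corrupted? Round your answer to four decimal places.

0.0171

X ~ Binomial(10, 0.10). Want P(X=4 | X≥1) = P(X=4) / P(X≥1).
P(X=4) = C(10,4)·0.10^4·0.90^6 = 0.011160
P(X≥1) = 1 − 0.348678 = 0.651322
Ratio = 0.011160 / 0.651322 = 0.017135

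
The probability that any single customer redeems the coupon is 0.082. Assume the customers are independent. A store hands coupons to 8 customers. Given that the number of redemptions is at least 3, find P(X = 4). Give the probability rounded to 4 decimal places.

X ~ Binomial(8, 0.082). Want P(X=4 | X≥3) = P(X=4) / P(X≥3).
P(X=4) = C(8,4)·0.082^4·0.918^4 = 0.002248
P(X≥3) = 1 − 0.504361 − 0.360415 − 0.112679 = 0.022546
Ratio = 0.002248 / 0.022546 = 0.099693

0.0997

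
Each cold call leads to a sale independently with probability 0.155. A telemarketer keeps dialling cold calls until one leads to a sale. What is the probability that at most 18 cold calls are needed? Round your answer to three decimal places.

Y = number of cold calls to the first success; geometric, p = 0.155.
P(Y ≤ 18) = 1 − (1−p)^18 = 1 − 0.04824 = 0.95176

0.952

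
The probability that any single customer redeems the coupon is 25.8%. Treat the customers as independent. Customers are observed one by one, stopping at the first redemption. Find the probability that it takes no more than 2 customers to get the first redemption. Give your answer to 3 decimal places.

Y = number of customers to the first success; geometric, p = 0.258.
P(Y ≤ 2) = 1 − (1−p)^2 = 1 − 0.55056 = 0.44944

0.449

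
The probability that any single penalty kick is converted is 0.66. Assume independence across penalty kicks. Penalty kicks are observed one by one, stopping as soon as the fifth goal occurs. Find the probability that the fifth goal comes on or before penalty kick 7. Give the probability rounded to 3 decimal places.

Finishing within 7 penalty kicks ⇔ at least 5 successes in the first 7. With X ~ Binomial(7, 0.66), P(Y ≤ 7) = 1 − P(X ≤ 4).
  k=0: C(7,0)·0.66^0·0.34^7 = 0.00053
  k=1: C(7,1)·0.66^1·0.34^6 = 0.00714
  k=2: C(7,2)·0.66^2·0.34^5 = 0.04156
  k=3: C(7,3)·0.66^3·0.34^4 = 0.13447
  k=4: C(7,4)·0.66^4·0.34^3 = 0.26102
1 − 0.44472 = 0.55528

0.555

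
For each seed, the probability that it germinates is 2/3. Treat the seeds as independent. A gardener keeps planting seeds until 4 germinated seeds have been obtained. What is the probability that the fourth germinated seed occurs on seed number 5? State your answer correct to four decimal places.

Y = trial on which the fourth success occurs; negative binomial, r=4, p=0.666667.
P(Y=5) = C(4,3) · p^4 · (1−p)^1
= 4 · 0.19753 · 0.33333 = 0.263374

0.2634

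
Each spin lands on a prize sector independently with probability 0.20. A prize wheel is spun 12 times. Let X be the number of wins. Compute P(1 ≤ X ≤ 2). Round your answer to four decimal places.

X ~ Binomial(12, 0.20); P(1 ≤ X ≤ 2) = Σ C(12,k) p^k (1−p)^(12−k) over k:
  k=1: C(12,1)·0.20^1·0.80^11 = 0.206158
  k=2: C(12,2)·0.20^2·0.80^10 = 0.283468
Total = 0.489626

0.4896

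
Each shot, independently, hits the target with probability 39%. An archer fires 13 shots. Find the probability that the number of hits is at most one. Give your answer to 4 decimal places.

0.0151

X ~ Binomial(13, 0.39); P(X ≤ 1) = Σ C(13,k) p^k (1−p)^(13−k) over k:
  k=0: C(13,0)·0.39^0·0.61^13 = 0.001619
  k=1: C(13,1)·0.39^1·0.61^12 = 0.013458
Total = 0.015077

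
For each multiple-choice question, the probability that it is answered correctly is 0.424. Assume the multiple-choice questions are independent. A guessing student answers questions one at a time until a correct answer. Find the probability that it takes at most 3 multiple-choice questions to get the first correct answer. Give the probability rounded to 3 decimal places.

0.809

Y = number of multiple-choice questions to the first success; geometric, p = 0.424.
P(Y ≤ 3) = 1 − (1−p)^3 = 1 − 0.19110 = 0.80890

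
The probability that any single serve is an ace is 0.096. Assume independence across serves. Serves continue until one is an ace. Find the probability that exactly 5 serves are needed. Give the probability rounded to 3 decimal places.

Geometric (trials to first success), p = 0.096.
P(Y = 5) = (1−p)^4 · p = 0.66784 · 0.096 = 0.06411

0.064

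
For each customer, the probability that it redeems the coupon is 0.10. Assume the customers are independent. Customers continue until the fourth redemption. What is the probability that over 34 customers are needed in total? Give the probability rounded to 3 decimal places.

Needing more than 34 customers ⇔ fewer than 4 successes in the first 34. With X ~ Binomial(34, 0.10), P(Y > 34) = P(X ≤ 3).
  k=0: C(34,0)·0.10^0·0.90^34 = 0.02781
  k=1: C(34,1)·0.10^1·0.90^33 = 0.10507
  k=2: C(34,2)·0.10^2·0.90^32 = 0.19263
  k=3: C(34,3)·0.10^3·0.90^31 = 0.22830
P(X ≤ 3) = 0.55382

0.554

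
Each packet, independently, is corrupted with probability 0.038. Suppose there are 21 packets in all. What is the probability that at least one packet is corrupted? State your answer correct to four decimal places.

0.5567

P(at least one) = 1 − P(none) = 1 − (1 − 0.038)^21
= 1 − 0.443278 = 0.556722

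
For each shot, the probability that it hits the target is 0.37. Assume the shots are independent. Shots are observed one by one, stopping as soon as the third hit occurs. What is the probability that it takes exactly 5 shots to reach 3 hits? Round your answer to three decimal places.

Y = trial on which the third success occurs; negative binomial, r=3, p=0.37.
P(Y=5) = C(4,2) · p^3 · (1−p)^2
= 6 · 0.050653 · 0.3969 = 0.12063

0.121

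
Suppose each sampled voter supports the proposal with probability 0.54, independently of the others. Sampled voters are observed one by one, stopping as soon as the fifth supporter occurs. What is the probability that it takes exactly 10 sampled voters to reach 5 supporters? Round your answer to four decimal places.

0.1192

Y = trial on which the fifth success occurs; negative binomial, r=5, p=0.54.
P(Y=10) = C(9,4) · p^5 · (1−p)^5
= 126 · 0.045917 · 0.020596 = 0.119159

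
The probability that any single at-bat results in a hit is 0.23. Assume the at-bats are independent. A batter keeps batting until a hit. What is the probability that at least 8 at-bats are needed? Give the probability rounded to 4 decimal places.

0.1605

Y = number of at-bats to the first success; geometric, p = 0.23.
P(Y > 7) = P(first 7 all fail) = (1−p)^7 = 0.160485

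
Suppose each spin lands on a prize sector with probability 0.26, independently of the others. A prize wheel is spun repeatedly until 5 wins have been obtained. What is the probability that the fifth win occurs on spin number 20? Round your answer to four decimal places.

0.0503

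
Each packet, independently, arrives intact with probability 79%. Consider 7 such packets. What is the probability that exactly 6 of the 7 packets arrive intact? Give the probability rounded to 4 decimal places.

0.3573

X ~ Binomial(n=7, p=0.79).
P(X=6) = C(7,6) · p^6 · (1−p)^1
= 7 · 0.24309 · 0.21 = 0.357339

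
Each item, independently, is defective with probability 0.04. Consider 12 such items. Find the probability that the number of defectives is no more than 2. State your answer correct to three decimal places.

X ~ Binomial(12, 0.04); P(X ≤ 2) = Σ C(12,k) p^k (1−p)^(12−k) over k:
  k=0: C(12,0)·0.04^0·0.96^12 = 0.61271
  k=1: C(12,1)·0.04^1·0.96^11 = 0.30635
  k=2: C(12,2)·0.04^2·0.96^10 = 0.07021
Total = 0.98927

0.989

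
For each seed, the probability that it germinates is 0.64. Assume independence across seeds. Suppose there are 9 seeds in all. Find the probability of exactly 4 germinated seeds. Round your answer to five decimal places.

X ~ Binomial(n=9, p=0.64).
P(X=4) = C(9,4) · p^4 · (1−p)^5
= 126 · 0.16777 · 0.0060466 = 0.1278212

0.12782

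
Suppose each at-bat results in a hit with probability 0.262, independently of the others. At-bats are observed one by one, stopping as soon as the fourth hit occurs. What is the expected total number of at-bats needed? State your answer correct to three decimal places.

15.267

Y = total at-bats until the fourth success; negative binomial with r=4, p=0.262.
E[Y] = r / p = 4 / 0.262 = 15.26718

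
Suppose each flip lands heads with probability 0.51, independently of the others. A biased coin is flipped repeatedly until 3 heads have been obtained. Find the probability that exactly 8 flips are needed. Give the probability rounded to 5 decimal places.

Y = trial on which the third success occurs; negative binomial, r=3, p=0.51.
P(Y=8) = C(7,2) · p^3 · (1−p)^5
= 21 · 0.13265 · 0.028248 = 0.0786883

0.07869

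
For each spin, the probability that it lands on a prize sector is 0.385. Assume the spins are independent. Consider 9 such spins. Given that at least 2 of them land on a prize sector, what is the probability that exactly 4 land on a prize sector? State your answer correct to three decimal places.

0.266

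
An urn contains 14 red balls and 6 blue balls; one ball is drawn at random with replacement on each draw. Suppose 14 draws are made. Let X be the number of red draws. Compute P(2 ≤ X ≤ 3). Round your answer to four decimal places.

X ~ Binomial(14, 0.70); P(2 ≤ X ≤ 3) = Σ C(14,k) p^k (1−p)^(14−k) over k:
  k=2: C(14,2)·0.70^2·0.30^12 = 0.000024
  k=3: C(14,3)·0.70^3·0.30^11 = 0.000221
Total = 0.000245

0.0002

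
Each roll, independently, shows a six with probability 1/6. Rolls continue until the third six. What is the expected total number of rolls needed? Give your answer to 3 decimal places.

18.000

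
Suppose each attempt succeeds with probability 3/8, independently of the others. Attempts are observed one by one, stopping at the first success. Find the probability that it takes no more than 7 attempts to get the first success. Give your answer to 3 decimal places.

Y = number of attempts to the first success; geometric, p = 0.375.
P(Y ≤ 7) = 1 − (1−p)^7 = 1 − 0.03725 = 0.96275

0.963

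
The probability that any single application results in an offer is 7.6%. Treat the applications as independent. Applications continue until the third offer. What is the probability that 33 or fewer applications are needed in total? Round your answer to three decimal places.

0.463

Finishing within 33 applications ⇔ at least 3 successes in the first 33. With X ~ Binomial(33, 0.076), P(Y ≤ 33) = 1 − P(X ≤ 2).
  k=0: C(33,0)·0.076^0·0.924^33 = 0.07365
  k=1: C(33,1)·0.076^1·0.924^32 = 0.19991
  k=2: C(33,2)·0.076^2·0.924^31 = 0.26308
1 − 0.53664 = 0.46336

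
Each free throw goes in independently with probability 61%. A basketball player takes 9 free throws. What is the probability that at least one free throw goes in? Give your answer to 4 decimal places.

0.9998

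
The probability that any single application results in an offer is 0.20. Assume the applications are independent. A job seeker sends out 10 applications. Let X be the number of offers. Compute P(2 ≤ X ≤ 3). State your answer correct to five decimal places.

X ~ Binomial(10, 0.20); P(2 ≤ X ≤ 3) = Σ C(10,k) p^k (1−p)^(10−k) over k:
  k=2: C(10,2)·0.20^2·0.80^8 = 0.3019899
  k=3: C(10,3)·0.20^3·0.80^7 = 0.2013266
Total = 0.5033165

0.50332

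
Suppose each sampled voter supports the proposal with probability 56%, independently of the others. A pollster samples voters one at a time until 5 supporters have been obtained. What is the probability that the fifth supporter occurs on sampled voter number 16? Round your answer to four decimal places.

0.0090

Y = trial on which the fifth success occurs; negative binomial, r=5, p=0.56.
P(Y=16) = C(15,4) · p^5 · (1−p)^11
= 1365 · 0.055073 · 0.00011967 = 0.008996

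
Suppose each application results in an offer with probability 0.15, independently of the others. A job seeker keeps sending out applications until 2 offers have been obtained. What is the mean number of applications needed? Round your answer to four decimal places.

Y = total applications until the second success; negative binomial with r=2, p=0.15.
E[Y] = r / p = 2 / 0.15 = 13.333333

13.3333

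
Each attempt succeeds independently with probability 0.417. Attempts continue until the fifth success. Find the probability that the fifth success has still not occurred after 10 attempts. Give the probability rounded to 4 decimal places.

Needing more than 10 attempts ⇔ fewer than 5 successes in the first 10. With X ~ Binomial(10, 0.417), P(Y > 10) = P(X ≤ 4).
  k=0: C(10,0)·0.417^0·0.583^10 = 0.004536
  k=1: C(10,1)·0.417^1·0.583^9 = 0.032445
  k=2: C(10,2)·0.417^2·0.583^8 = 0.104432
  k=3: C(10,3)·0.417^3·0.583^7 = 0.199191
  k=4: C(10,4)·0.417^4·0.583^6 = 0.249330
P(X ≤ 4) = 0.589934

0.5899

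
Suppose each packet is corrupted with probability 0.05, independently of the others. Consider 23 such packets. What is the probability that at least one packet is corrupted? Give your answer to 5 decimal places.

P(at least one) = 1 − P(none) = 1 − (1 − 0.05)^23
= 1 − 0.3073569 = 0.6926431

0.69264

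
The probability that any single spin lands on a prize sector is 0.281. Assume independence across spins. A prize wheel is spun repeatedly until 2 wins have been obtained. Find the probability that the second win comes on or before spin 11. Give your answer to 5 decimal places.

0.85933

Finishing within 11 spins ⇔ at least 2 successes in the first 11. With X ~ Binomial(11, 0.281), P(Y ≤ 11) = 1 − P(X ≤ 1).
  k=0: C(11,0)·0.281^0·0.719^11 = 0.0265471
  k=1: C(11,1)·0.281^1·0.719^10 = 0.1141269
1 − 0.1406740 = 0.8593260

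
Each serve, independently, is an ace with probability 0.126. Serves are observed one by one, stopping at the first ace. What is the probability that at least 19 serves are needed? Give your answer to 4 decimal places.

0.0886

Y = number of serves to the first success; geometric, p = 0.126.
P(Y > 18) = P(first 18 all fail) = (1−p)^18 = 0.088554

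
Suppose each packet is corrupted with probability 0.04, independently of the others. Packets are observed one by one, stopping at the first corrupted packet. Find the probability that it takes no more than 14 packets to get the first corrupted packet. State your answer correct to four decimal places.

0.4353

Y = number of packets to the first success; geometric, p = 0.04.
P(Y ≤ 14) = 1 − (1−p)^14 = 1 − 0.564673 = 0.435327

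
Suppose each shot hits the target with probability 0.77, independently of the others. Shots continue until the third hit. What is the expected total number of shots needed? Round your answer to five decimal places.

3.89610

Y = total shots until the third success; negative binomial with r=3, p=0.77.
E[Y] = r / p = 3 / 0.77 = 3.8961039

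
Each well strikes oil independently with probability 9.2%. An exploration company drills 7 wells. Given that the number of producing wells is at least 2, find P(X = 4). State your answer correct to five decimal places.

0.01441

X ~ Binomial(7, 0.092). Want P(X=4 | X≥2) = P(X=4) / P(X≥2).
P(X=4) = C(7,4)·0.092^4·0.908^3 = 0.0018771
P(X≥2) = 1 − 0.5088631 − 0.3609117 = 0.1302252
Ratio = 0.0018771 / 0.1302252 = 0.0144139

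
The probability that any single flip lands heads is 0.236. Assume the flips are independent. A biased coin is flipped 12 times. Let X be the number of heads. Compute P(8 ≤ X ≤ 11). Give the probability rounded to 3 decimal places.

X ~ Binomial(12, 0.236); P(8 ≤ X ≤ 11) = Σ C(12,k) p^k (1−p)^(12−k) over k:
  k=8: C(12,8)·0.236^8·0.764^4 = 0.00162
  k=9: C(12,9)·0.236^9·0.764^3 = 0.00022
  k=10: C(12,10)·0.236^10·0.764^2 = 0.00002
  k=11: C(12,11)·0.236^11·0.764^1 = 0.00000
Total = 0.00187

0.002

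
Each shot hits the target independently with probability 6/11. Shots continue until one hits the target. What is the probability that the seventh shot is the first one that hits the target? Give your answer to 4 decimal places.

Geometric (trials to first success), p = 0.545455.
P(Y = 7) = (1−p)^6 · p = 0.0088199 · 0.545455 = 0.004811

0.0048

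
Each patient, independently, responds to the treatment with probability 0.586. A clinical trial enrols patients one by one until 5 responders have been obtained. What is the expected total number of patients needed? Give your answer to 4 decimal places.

Y = total patients until the fifth success; negative binomial with r=5, p=0.586.
E[Y] = r / p = 5 / 0.586 = 8.532423

8.5324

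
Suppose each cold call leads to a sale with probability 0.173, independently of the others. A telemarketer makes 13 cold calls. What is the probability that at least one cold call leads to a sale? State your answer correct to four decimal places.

0.9154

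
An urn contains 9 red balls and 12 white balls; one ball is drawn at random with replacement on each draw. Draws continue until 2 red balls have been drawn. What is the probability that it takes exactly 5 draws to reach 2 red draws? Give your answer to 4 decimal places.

Y = trial on which the second success occurs; negative binomial, r=2, p=0.428571.
P(Y=5) = C(4,1) · p^2 · (1−p)^3
= 4 · 0.18367 · 0.18659 = 0.137086

0.1371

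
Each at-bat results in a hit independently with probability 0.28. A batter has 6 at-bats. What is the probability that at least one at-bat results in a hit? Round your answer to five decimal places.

0.86069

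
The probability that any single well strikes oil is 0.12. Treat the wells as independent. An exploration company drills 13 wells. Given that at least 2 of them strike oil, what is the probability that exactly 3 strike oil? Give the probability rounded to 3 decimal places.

X ~ Binomial(13, 0.12). Want P(X=3 | X≥2) = P(X=3) / P(X≥2).
P(X=3) = C(13,3)·0.12^3·0.88^10 = 0.13764
P(X≥2) = 1 − 0.18979 − 0.33645 = 0.47376
Ratio = 0.13764 / 0.47376 = 0.29052

0.291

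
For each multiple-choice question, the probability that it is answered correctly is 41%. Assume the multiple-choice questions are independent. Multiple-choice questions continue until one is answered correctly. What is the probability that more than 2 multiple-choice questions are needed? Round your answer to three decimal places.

0.348

Y = number of multiple-choice questions to the first success; geometric, p = 0.41.
P(Y > 2) = P(first 2 all fail) = (1−p)^2 = 0.34810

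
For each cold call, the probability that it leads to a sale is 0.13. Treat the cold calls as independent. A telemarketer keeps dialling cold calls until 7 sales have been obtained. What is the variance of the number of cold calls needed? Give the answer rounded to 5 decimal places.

360.35503

Y = total cold calls until the seventh success; negative binomial with r=7, p=0.13.
Var(Y) = r(1−p)/p² = 7·0.87 / 0.13² = 360.3550296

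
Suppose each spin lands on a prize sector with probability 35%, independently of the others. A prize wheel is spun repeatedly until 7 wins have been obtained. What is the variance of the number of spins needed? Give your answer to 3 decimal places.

Y = total spins until the seventh success; negative binomial with r=7, p=0.35.
Var(Y) = r(1−p)/p² = 7·0.65 / 0.35² = 37.14286

37.143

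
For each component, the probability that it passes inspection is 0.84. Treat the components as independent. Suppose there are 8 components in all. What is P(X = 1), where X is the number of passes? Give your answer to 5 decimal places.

X ~ Binomial(n=8, p=0.84).
P(X=1) = C(8,1) · p^1 · (1−p)^7
= 8 · 0.84 · 2.6844e-06 = 0.0000180

0.00002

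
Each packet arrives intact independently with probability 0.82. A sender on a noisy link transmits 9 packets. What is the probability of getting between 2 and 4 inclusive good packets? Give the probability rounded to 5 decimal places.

X ~ Binomial(9, 0.82); P(2 ≤ X ≤ 4) = Σ C(9,k) p^k (1−p)^(9−k) over k:
  k=2: C(9,2)·0.82^2·0.18^7 = 0.0001482
  k=3: C(9,3)·0.82^3·0.18^6 = 0.0015753
  k=4: C(9,4)·0.82^4·0.18^5 = 0.0107644
Total = 0.0124878

0.01249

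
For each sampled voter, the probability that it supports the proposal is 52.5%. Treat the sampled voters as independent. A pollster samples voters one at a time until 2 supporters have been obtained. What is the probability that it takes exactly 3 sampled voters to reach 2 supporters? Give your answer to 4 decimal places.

0.2618

Y = trial on which the second success occurs; negative binomial, r=2, p=0.525.
P(Y=3) = C(2,1) · p^2 · (1−p)^1
= 2 · 0.27563 · 0.475 = 0.261844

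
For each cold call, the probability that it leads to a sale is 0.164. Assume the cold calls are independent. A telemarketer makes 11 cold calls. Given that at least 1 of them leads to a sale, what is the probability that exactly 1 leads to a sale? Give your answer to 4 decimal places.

X ~ Binomial(11, 0.164). Want P(X=1 | X≥1) = P(X=1) / P(X≥1).
P(X=1) = C(11,1)·0.164^1·0.836^10 = 0.300815
P(X≥1) = 1 − 0.139402 = 0.860598
Ratio = 0.300815 / 0.860598 = 0.349542

0.3495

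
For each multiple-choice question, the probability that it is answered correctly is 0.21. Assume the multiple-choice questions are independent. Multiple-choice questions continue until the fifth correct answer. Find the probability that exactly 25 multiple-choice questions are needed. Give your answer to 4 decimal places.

0.0389

Y = trial on which the fifth success occurs; negative binomial, r=5, p=0.21.
P(Y=25) = C(24,4) · p^5 · (1−p)^20
= 10626 · 0.00040841 · 0.0089648 = 0.038905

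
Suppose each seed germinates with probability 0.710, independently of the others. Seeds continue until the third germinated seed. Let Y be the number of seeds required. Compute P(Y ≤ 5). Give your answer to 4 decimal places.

0.8499

Finishing within 5 seeds ⇔ at least 3 successes in the first 5. With X ~ Binomial(5, 0.71), P(Y ≤ 5) = 1 − P(X ≤ 2).
  k=0: C(5,0)·0.71^0·0.29^5 = 0.002051
  k=1: C(5,1)·0.71^1·0.29^4 = 0.025108
  k=2: C(5,2)·0.71^2·0.29^3 = 0.122945
1 − 0.150105 = 0.849895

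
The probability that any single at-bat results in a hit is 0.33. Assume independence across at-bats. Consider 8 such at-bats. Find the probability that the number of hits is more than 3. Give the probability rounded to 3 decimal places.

X ~ Binomial(8, 0.33); P(X ≥ 4) = Σ C(8,k) p^k (1−p)^(8−k) over k:
  k=4: C(8,4)·0.33^4·0.67^4 = 0.16728
  k=5: C(8,5)·0.33^5·0.67^3 = 0.06591
  k=6: C(8,6)·0.33^6·0.67^2 = 0.01623
  k=7: C(8,7)·0.33^7·0.67^1 = 0.00228
  k=8: C(8,8)·0.33^8·0.67^0 = 0.00014
Total = 0.25186

0.252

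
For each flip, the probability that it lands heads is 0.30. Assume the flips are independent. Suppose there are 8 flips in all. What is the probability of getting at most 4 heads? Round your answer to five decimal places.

X ~ Binomial(8, 0.30); P(X ≤ 4) = Σ C(8,k) p^k (1−p)^(8−k) over k:
  k=0: C(8,0)·0.30^0·0.70^8 = 0.0576480
  k=1: C(8,1)·0.30^1·0.70^7 = 0.1976503
  k=2: C(8,2)·0.30^2·0.70^6 = 0.2964755
  k=3: C(8,3)·0.30^3·0.70^5 = 0.2541218
  k=4: C(8,4)·0.30^4·0.70^4 = 0.1361367
Total = 0.9420323

0.94203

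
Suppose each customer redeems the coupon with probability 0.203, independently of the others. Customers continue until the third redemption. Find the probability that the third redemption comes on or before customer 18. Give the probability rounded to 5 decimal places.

Finishing within 18 customers ⇔ at least 3 successes in the first 18. With X ~ Binomial(18, 0.203), P(Y ≤ 18) = 1 − P(X ≤ 2).
  k=0: C(18,0)·0.203^0·0.797^18 = 0.0168364
  k=1: C(18,1)·0.203^1·0.797^17 = 0.0771898
  k=2: C(18,2)·0.203^2·0.797^16 = 0.1671155
1 − 0.2611417 = 0.7388583

0.73886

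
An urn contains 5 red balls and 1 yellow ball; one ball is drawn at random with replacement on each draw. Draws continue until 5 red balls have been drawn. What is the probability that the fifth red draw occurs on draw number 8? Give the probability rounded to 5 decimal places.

Y = trial on which the fifth success occurs; negative binomial, r=5, p=0.833333.
P(Y=8) = C(7,4) · p^5 · (1−p)^3
= 35 · 0.40188 · 0.0046296 = 0.0651191

0.06512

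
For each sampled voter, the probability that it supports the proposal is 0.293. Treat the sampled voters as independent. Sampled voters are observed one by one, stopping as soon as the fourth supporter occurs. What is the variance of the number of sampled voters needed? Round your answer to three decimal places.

Y = total sampled voters until the fourth success; negative binomial with r=4, p=0.293.
Var(Y) = r(1−p)/p² = 4·0.707 / 0.293² = 32.94156

32.942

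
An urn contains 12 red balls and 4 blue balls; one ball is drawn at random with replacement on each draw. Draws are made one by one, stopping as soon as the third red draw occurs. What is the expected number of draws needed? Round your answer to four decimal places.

4.0000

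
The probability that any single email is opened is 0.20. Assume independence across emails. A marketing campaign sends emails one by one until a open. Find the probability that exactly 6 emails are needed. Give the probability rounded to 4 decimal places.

Geometric (trials to first success), p = 0.20.
P(Y = 6) = (1−p)^5 · p = 0.32768 · 0.20 = 0.065536

0.0655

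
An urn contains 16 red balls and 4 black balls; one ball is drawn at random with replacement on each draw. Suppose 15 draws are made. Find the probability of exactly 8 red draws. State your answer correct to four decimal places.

0.0138

X ~ Binomial(n=15, p=0.80).
P(X=8) = C(15,8) · p^8 · (1−p)^7
= 6435 · 0.16777 · 1.28e-05 = 0.013819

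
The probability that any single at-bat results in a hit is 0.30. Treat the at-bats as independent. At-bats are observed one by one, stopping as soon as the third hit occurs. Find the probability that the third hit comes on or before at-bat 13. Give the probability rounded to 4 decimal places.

Finishing within 13 at-bats ⇔ at least 3 successes in the first 13. With X ~ Binomial(13, 0.30), P(Y ≤ 13) = 1 − P(X ≤ 2).
  k=0: C(13,0)·0.30^0·0.70^13 = 0.009689
  k=1: C(13,1)·0.30^1·0.70^12 = 0.053981
  k=2: C(13,2)·0.30^2·0.70^11 = 0.138808
1 − 0.202478 = 0.797522

0.7975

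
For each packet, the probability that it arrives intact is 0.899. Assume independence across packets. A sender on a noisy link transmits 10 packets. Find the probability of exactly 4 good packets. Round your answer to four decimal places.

0.0001

X ~ Binomial(n=10, p=0.899).
P(X=4) = C(10,4) · p^4 · (1−p)^6
= 210 · 0.65319 · 1.0615e-06 = 0.000146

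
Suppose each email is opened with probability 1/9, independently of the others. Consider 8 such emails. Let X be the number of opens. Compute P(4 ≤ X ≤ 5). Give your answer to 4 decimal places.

0.0073

X ~ Binomial(8, 0.111111); P(4 ≤ X ≤ 5) = Σ C(8,k) p^k (1−p)^(8−k) over k:
  k=4: C(8,4)·0.111111^4·0.888889^4 = 0.006661
  k=5: C(8,5)·0.111111^5·0.888889^3 = 0.000666
Total = 0.007327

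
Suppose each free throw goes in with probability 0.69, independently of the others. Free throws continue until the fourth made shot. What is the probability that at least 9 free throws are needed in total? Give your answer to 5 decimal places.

0.06610

Needing more than 8 free throws ⇔ fewer than 4 successes in the first 8. With X ~ Binomial(8, 0.69), P(Y > 8) = P(X ≤ 3).
  k=0: C(8,0)·0.69^0·0.31^8 = 0.0000853
  k=1: C(8,1)·0.69^1·0.31^7 = 0.0015187
  k=2: C(8,2)·0.69^2·0.31^6 = 0.0118311
  k=3: C(8,3)·0.69^3·0.31^5 = 0.0526676
P(X ≤ 3) = 0.0661027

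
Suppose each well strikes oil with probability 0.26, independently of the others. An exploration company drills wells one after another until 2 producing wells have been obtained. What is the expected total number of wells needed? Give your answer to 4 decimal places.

7.6923

Y = total wells until the second success; negative binomial with r=2, p=0.26.
E[Y] = r / p = 2 / 0.26 = 7.692308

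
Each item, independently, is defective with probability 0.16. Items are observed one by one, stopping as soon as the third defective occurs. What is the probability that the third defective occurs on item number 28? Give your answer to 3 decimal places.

Y = trial on which the third success occurs; negative binomial, r=3, p=0.16.
P(Y=28) = C(27,2) · p^3 · (1−p)^25
= 351 · 0.004096 · 0.012793 = 0.01839

0.018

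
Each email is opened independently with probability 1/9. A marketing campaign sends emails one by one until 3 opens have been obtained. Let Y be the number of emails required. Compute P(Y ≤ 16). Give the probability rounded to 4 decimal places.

Finishing within 16 emails ⇔ at least 3 successes in the first 16. With X ~ Binomial(16, 0.111111), P(Y ≤ 16) = 1 − P(X ≤ 2).
  k=0: C(16,0)·0.111111^0·0.888889^16 = 0.151901
  k=1: C(16,1)·0.111111^1·0.888889^15 = 0.303801
  k=2: C(16,2)·0.111111^2·0.888889^14 = 0.284814
1 − 0.740516 = 0.259484

0.2595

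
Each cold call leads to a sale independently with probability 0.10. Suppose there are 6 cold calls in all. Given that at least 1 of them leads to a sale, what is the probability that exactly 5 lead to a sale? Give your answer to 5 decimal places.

0.00012

X ~ Binomial(6, 0.10). Want P(X=5 | X≥1) = P(X=5) / P(X≥1).
P(X=5) = C(6,5)·0.10^5·0.90^1 = 0.0000540
P(X≥1) = 1 − 0.5314410 = 0.4685590
Ratio = 0.0000540 / 0.4685590 = 0.0001152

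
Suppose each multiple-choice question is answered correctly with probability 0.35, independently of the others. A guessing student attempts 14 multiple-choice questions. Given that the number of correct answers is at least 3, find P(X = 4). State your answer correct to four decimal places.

0.2208

X ~ Binomial(14, 0.35). Want P(X=4 | X≥3) = P(X=4) / P(X≥3).
P(X=4) = C(14,4)·0.35^4·0.65^10 = 0.202227
P(X≥3) = 1 − 0.002403 − 0.018116 − 0.063407 = 0.916073
Ratio = 0.202227 / 0.916073 = 0.220754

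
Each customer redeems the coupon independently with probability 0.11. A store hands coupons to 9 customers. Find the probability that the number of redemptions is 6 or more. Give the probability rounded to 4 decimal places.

0.0001

X ~ Binomial(9, 0.11); P(X ≥ 6) = Σ C(9,k) p^k (1−p)^(9−k) over k:
  k=6: C(9,6)·0.11^6·0.89^3 = 0.000105
  k=7: C(9,7)·0.11^7·0.89^2 = 0.000006
  k=8: C(9,8)·0.11^8·0.89^1 = 0.000000
  k=9: C(9,9)·0.11^9·0.89^0 = 0.000000
Total = 0.000111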